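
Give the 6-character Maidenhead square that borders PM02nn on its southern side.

Latitude subsquare n = 13; −1 → 12 = m.
The longitude characters are unchanged.

PM02nm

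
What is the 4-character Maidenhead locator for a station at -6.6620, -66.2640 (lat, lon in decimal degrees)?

Shift to the Maidenhead origin (180°W, 90°S): lon 113.74, lat 83.34.
Field: lon ⌊113.74/20⌋ = 5 → F; lat ⌊83.34/10⌋ = 8 → I.
Square: lon ⌊13.74/2⌋ = 6; lat ⌊3.34/1⌋ = 3.

FI63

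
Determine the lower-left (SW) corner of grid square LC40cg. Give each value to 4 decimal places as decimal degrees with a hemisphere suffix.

69.7500° S, 48.1667° E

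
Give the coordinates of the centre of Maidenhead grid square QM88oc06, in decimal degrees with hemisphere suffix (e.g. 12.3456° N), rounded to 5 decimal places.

Field Q=16, M=12: +16·20° lon, +12·10° lat → SW at lon 140°, lat 30°.
Square 8, 8: +8·2° lon, +8·1° lat → SW at lon 156°, lat 38°.
Subsquare o=14, c=2: +14·0.0833333° lon, +2·0.0416667° lat → SW at lon 157.167°, lat 38.0833°.
Extended square 0, 6: +0·0.00833333° lon, +6·0.00416667° lat → SW at lon 157.167°, lat 38.1083°.
Cell spans 0.00833333° lon × 0.00416667° lat. Centre is SW corner plus half of each.
latitude 38.11042° N, longitude 157.17083° E.

38.11042° N, 157.17083° E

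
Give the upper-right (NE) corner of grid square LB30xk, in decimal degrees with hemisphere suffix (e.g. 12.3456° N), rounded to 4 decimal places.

Field L=11, B=1: +11·20° lon, +1·10° lat → SW at lon 40°, lat -80°.
Square 3, 0: +3·2° lon, +0·1° lat → SW at lon 46°, lat -80°.
Subsquare x=23, k=10: +23·0.0833333° lon, +10·0.0416667° lat → SW at lon 47.9167°, lat -79.5833°.
Cell spans 0.0833333° lon × 0.0416667° lat. NE corner is SW corner plus one full cell.
latitude 79.5417° S, longitude 48.0000° E.

79.5417° S, 48.0000° E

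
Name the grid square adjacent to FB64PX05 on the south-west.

FB64ox94

Longitude extended square 0; −1 → -1, wraps to 9, carry into subsquare.
Longitude subsquare p = 15; −1 → 14 = o.
Latitude extended square 5; −1 → 4.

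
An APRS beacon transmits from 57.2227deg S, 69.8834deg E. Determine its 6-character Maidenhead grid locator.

MD42ws

Offset from 180°W / 90°S: lon 249.8834°, lat 32.7773°.
Field: lon ⌊249.8834/20⌋ = 12 → M; lat ⌊32.7773/10⌋ = 3 → D.
Square: lon ⌊9.8834/2⌋ = 4; lat ⌊2.7773/1⌋ = 2.
Subsquare: lon ⌊1.8834/0.0833333⌋ = 22 → w; lat ⌊0.7773/0.0416667⌋ = 18 → s.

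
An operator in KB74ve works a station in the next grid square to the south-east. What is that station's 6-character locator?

KB74wd

Longitude subsquare v = 21; +1 → 22 = w.
Latitude subsquare e = 4; −1 → 3 = d.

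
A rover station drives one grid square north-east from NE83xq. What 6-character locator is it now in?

NE93ar

Longitude subsquare x = 23; +1 → 24, wraps to 0 = a, carry into square.
Longitude square 8; +1 → 9.
Latitude subsquare q = 16; +1 → 17 = r.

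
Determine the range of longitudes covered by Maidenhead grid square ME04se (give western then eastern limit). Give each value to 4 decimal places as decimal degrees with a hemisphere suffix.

Field M=12, E=4: +12·20° lon, +4·10° lat → SW at lon 60°, lat -50°.
Square 0, 4: +0·2° lon, +4·1° lat → SW at lon 60°, lat -46°.
Subsquare s=18, e=4: +18·0.0833333° lon, +4·0.0416667° lat → SW at lon 61.5°, lat -45.8333°.
Cell spans 0.0833333° lon × 0.0416667° lat.
west 61.5000° E, east 61.5833° E.

61.5000° E, 61.5833° E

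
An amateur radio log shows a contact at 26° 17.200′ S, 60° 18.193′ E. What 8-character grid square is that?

MG03dr61

Offset from 180°W / 90°S: lon 240.30322°, lat 63.71333°.
Field: lon ⌊240.30322/20⌋ = 12 → M; lat ⌊63.71333/10⌋ = 6 → G.
Square: lon ⌊0.30322/2⌋ = 0; lat ⌊3.71333/1⌋ = 3.
Subsquare: lon ⌊0.30322/0.0833333⌋ = 3 → d; lat ⌊0.71333/0.0416667⌋ = 17 → r.
Extended square: lon ⌊0.05322/0.00833333⌋ = 6; lat ⌊0.00500/0.00416667⌋ = 1.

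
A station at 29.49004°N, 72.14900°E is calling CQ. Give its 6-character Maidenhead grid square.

Offset from 180°W / 90°S: lon 252.1490°, lat 119.4900°.
Field: lon ⌊252.1490/20⌋ = 12 → M; lat ⌊119.4900/10⌋ = 11 → L.
Square: lon ⌊12.1490/2⌋ = 6; lat ⌊9.4900/1⌋ = 9.
Subsquare: lon ⌊0.1490/0.0833333⌋ = 1 → b; lat ⌊0.4900/0.0416667⌋ = 11 → l.

ML69bl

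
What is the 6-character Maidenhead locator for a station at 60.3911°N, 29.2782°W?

Shift to the Maidenhead origin (180°W, 90°S): lon 150.7218, lat 150.3911.
Field: 150.7218/20 → 7 → H, 150.3911/10 → 15 → P; chars HP.
Square: 10.7218/2 → 5, 0.3911/1 → 0; chars 50.
Subsquare: 0.7218/0.0833333 → 8 → i, 0.3911/0.0416667 → 9 → j; chars ij.

HP50ij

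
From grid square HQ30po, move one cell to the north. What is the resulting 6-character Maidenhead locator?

Latitude subsquare o = 14; +1 → 15 = p.
The longitude characters are unchanged.

HQ30pp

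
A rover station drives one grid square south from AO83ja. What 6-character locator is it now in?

Latitude subsquare a = 0; −1 → -1, wraps to 23 = x, carry into square.
Latitude square 3; −1 → 2.
The longitude characters are unchanged.

AO82jx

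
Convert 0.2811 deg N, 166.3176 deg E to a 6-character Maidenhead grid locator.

Add 180° to longitude and 90° to latitude: 346.3176, 90.2811.
Field: lon ⌊346.3176/20⌋ = 17 → R; lat ⌊90.2811/10⌋ = 9 → J.
Square: lon ⌊6.3176/2⌋ = 3; lat ⌊0.2811/1⌋ = 0.
Subsquare: lon ⌊0.3176/0.0833333⌋ = 3 → d; lat ⌊0.2811/0.0416667⌋ = 6 → g.

RJ30dg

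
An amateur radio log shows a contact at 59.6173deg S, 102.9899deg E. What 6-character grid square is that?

OD10lj

Add 180° to longitude and 90° to latitude: 282.9899, 30.3827.
Field: lon ⌊282.9899/20⌋ = 14 → O; lat ⌊30.3827/10⌋ = 3 → D.
Square: lon ⌊2.9899/2⌋ = 1; lat ⌊0.3827/1⌋ = 0.
Subsquare: lon ⌊0.9899/0.0833333⌋ = 11 → l; lat ⌊0.3827/0.0416667⌋ = 9 → j.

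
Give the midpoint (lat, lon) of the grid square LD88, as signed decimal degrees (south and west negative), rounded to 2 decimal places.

Field L=11, D=3: +11·20° lon, +3·10° lat → SW at lon 40°, lat -60°.
Square 8, 8: +8·2° lon, +8·1° lat → SW at lon 56°, lat -52°.
Cell spans 2° lon × 1° lat. Centre is SW corner plus half of each.
latitude -51.50, longitude 57.00.

-51.50, 57.00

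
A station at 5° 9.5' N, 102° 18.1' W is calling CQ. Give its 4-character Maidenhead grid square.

DJ85

Offset from 180°W / 90°S: lon 77.70°, lat 95.16°.
Field: lon ⌊77.70/20⌋ = 3 → D; lat ⌊95.16/10⌋ = 9 → J.
Square: lon ⌊17.70/2⌋ = 8; lat ⌊5.16/1⌋ = 5.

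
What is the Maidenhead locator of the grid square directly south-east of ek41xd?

EK51ac

Longitude subsquare x = 23; +1 → 24, wraps to 0 = a, carry into square.
Longitude square 4; +1 → 5.
Latitude subsquare d = 3; −1 → 2 = c.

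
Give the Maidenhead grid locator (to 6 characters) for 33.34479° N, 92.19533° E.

Offset from 180°W / 90°S: lon 272.1953°, lat 123.3448°.
Field: 272.1953/20 → 13 → N, 123.3448/10 → 12 → M; chars NM.
Square: 12.1953/2 → 6, 3.3448/1 → 3; chars 63.
Subsquare: 0.1953/0.0833333 → 2 → c, 0.3448/0.0416667 → 8 → i; chars ci.

NM63ci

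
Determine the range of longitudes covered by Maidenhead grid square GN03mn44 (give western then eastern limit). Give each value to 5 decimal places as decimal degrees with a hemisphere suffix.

58.96667° W, 58.95833° W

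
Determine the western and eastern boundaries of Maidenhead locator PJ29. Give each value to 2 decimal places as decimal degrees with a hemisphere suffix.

Field P=15, J=9: +15·20° lon, +9·10° lat → SW at lon 120°, lat 0°.
Square 2, 9: +2·2° lon, +9·1° lat → SW at lon 124°, lat 9°.
Cell spans 2° lon × 1° lat.
west 124.00° E, east 126.00° E.

124.00° E, 126.00° E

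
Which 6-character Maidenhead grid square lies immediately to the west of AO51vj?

Longitude subsquare v = 21; −1 → 20 = u.
The latitude characters are unchanged.

AO51uj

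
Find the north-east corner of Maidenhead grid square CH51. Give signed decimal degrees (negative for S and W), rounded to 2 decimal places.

-18.00, -128.00

Field C=2, H=7: +2·20° lon, +7·10° lat → SW at lon -140°, lat -20°.
Square 5, 1: +5·2° lon, +1·1° lat → SW at lon -130°, lat -19°.
Cell spans 2° lon × 1° lat. NE corner is SW corner plus one full cell.
latitude -18.00, longitude -128.00.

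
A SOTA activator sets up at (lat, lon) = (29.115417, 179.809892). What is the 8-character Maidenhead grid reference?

Add 180° to longitude and 90° to latitude: 359.80989, 119.11542.
Field: 359.80989/20 → 17 → R, 119.11542/10 → 11 → L; chars RL.
Square: 19.80989/2 → 9, 9.11542/1 → 9; chars 99.
Subsquare: 1.80989/0.0833333 → 21 → v, 0.11542/0.0416667 → 2 → c; chars vc.
Extended square: 0.05989/0.00833333 → 7, 0.03208/0.00416667 → 7; chars 77.

RL99vc77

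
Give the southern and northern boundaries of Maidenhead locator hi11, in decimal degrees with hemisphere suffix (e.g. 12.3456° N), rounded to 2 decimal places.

Field H=7, I=8: +7·20° lon, +8·10° lat → SW at lon -40°, lat -10°.
Square 1, 1: +1·2° lon, +1·1° lat → SW at lon -38°, lat -9°.
Cell spans 2° lon × 1° lat.
south 9.00° S, north 8.00° S.

9.00° S, 8.00° S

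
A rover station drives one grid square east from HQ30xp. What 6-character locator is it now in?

HQ40ap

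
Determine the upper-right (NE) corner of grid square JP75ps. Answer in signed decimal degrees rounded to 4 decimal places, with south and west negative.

65.7917, 15.3333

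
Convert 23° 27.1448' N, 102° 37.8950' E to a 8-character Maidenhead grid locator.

OL13hk58

Offset from 180°W / 90°S: lon 282.63158°, lat 113.45241°.
Field: 282.63158/20 → 14 → O, 113.45241/10 → 11 → L; chars OL.
Square: 2.63158/2 → 1, 3.45241/1 → 3; chars 13.
Subsquare: 0.63158/0.0833333 → 7 → h, 0.45241/0.0416667 → 10 → k; chars hk.
Extended square: 0.04825/0.00833333 → 5, 0.03575/0.00416667 → 8; chars 58.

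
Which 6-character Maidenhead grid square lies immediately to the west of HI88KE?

Longitude subsquare k = 10; −1 → 9 = j.
The latitude characters are unchanged.

HI88je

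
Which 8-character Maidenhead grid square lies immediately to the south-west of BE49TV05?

Longitude extended square 0; −1 → -1, wraps to 9, carry into subsquare.
Longitude subsquare t = 19; −1 → 18 = s.
Latitude extended square 5; −1 → 4.

BE49sv94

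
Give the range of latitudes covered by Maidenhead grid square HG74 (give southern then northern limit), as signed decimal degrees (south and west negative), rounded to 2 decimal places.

Field H=7, G=6: +7·20° lon, +6·10° lat → SW at lon -40°, lat -30°.
Square 7, 4: +7·2° lon, +4·1° lat → SW at lon -26°, lat -26°.
Cell spans 2° lon × 1° lat.
south -26.00, north -25.00.

-26.00, -25.00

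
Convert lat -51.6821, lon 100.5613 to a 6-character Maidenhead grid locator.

OD08gh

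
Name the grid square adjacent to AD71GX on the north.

AD72ga

Latitude subsquare x = 23; +1 → 24, wraps to 0 = a, carry into square.
Latitude square 1; +1 → 2.
The longitude characters are unchanged.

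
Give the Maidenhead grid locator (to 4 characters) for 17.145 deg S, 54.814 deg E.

Shift to the Maidenhead origin (180°W, 90°S): lon 234.81, lat 72.86.
Field: lon ⌊234.81/20⌋ = 11 → L; lat ⌊72.86/10⌋ = 7 → H.
Square: lon ⌊14.81/2⌋ = 7; lat ⌊2.86/1⌋ = 2.

LH72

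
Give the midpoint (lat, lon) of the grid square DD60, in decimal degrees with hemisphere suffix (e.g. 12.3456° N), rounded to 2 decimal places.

59.50° S, 107.00° W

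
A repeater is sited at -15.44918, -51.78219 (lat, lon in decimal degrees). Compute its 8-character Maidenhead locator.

GH44cn62

Add 180° to longitude and 90° to latitude: 128.21781, 74.55082.
Field: lon ⌊128.21781/20⌋ = 6 → G; lat ⌊74.55082/10⌋ = 7 → H.
Square: lon ⌊8.21781/2⌋ = 4; lat ⌊4.55082/1⌋ = 4.
Subsquare: lon ⌊0.21781/0.0833333⌋ = 2 → c; lat ⌊0.55082/0.0416667⌋ = 13 → n.
Extended square: lon ⌊0.05114/0.00833333⌋ = 6; lat ⌊0.00915/0.00416667⌋ = 2.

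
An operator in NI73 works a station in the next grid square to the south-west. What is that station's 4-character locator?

NI62

Longitude square 7; −1 → 6.
Latitude square 3; −1 → 2.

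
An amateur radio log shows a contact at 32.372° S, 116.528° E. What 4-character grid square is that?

Shift to the Maidenhead origin (180°W, 90°S): lon 296.53, lat 57.63.
Field: 296.53/20 → 14 → O, 57.63/10 → 5 → F; chars OF.
Square: 16.53/2 → 8, 7.63/1 → 7; chars 87.

OF87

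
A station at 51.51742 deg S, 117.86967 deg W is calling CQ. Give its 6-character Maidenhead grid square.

Add 180° to longitude and 90° to latitude: 62.1303, 38.4826.
Field: 62.1303/20 → 3 → D, 38.4826/10 → 3 → D; chars DD.
Square: 2.1303/2 → 1, 8.4826/1 → 8; chars 18.
Subsquare: 0.1303/0.0833333 → 1 → b, 0.4826/0.0416667 → 11 → l; chars bl.

DD18bl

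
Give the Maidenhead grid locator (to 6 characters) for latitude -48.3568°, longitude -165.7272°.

AE71dp

Shift to the Maidenhead origin (180°W, 90°S): lon 14.2728, lat 41.6432.
Field: 14.2728/20 → 0 → A, 41.6432/10 → 4 → E; chars AE.
Square: 14.2728/2 → 7, 1.6432/1 → 1; chars 71.
Subsquare: 0.2728/0.0833333 → 3 → d, 0.6432/0.0416667 → 15 → p; chars dp.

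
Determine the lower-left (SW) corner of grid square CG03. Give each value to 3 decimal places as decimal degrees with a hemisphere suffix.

27.000° S, 140.000° W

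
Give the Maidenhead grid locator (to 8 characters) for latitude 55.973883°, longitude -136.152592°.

CO15wx13

Offset from 180°W / 90°S: lon 43.84741°, lat 145.97388°.
Field: 43.84741/20 → 2 → C, 145.97388/10 → 14 → O; chars CO.
Square: 3.84741/2 → 1, 5.97388/1 → 5; chars 15.
Subsquare: 1.84741/0.0833333 → 22 → w, 0.97388/0.0416667 → 23 → x; chars wx.
Extended square: 0.01407/0.00833333 → 1, 0.01555/0.00416667 → 3; chars 13.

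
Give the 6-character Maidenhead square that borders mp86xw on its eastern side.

MP96aw

Longitude subsquare x = 23; +1 → 24, wraps to 0 = a, carry into square.
Longitude square 8; +1 → 9.
The latitude characters are unchanged.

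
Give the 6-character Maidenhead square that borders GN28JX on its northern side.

GN29ja

Latitude subsquare x = 23; +1 → 24, wraps to 0 = a, carry into square.
Latitude square 8; +1 → 9.
The longitude characters are unchanged.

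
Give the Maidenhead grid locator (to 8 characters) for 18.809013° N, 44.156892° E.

LK28bt84

Offset from 180°W / 90°S: lon 224.15689°, lat 108.80901°.
Field (20°×10°, letters A–R): lon ⌊224.15689/20⌋ = 11 → L; lat ⌊108.80901/10⌋ = 10 → K.
Square (2°×1°, digits 0–9): lon ⌊4.15689/2⌋ = 2; lat ⌊8.80901/1⌋ = 8.
Subsquare (5′×2.5′, letters a–x): lon ⌊0.15689/0.0833333⌋ = 1 → b; lat ⌊0.80901/0.0416667⌋ = 19 → t.
Extended square (30″×15″, digits 0–9): lon ⌊0.07356/0.00833333⌋ = 8; lat ⌊0.01735/0.00416667⌋ = 4.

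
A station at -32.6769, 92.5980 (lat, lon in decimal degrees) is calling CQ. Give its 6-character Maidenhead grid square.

NF67hh

Offset from 180°W / 90°S: lon 272.5980°, lat 57.3231°.
Field: lon ⌊272.5980/20⌋ = 13 → N; lat ⌊57.3231/10⌋ = 5 → F.
Square: lon ⌊12.5980/2⌋ = 6; lat ⌊7.3231/1⌋ = 7.
Subsquare: lon ⌊0.5980/0.0833333⌋ = 7 → h; lat ⌊0.3231/0.0416667⌋ = 7 → h.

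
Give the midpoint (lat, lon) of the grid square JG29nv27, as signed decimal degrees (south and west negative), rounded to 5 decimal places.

Field J=9, G=6: +9·20° lon, +6·10° lat → SW at lon 0°, lat -30°.
Square 2, 9: +2·2° lon, +9·1° lat → SW at lon 4°, lat -21°.
Subsquare n=13, v=21: +13·0.0833333° lon, +21·0.0416667° lat → SW at lon 5.08333°, lat -20.125°.
Extended square 2, 7: +2·0.00833333° lon, +7·0.00416667° lat → SW at lon 5.1°, lat -20.0958°.
Cell spans 0.00833333° lon × 0.00416667° lat. Centre is SW corner plus half of each.
latitude -20.09375, longitude 5.10417.

-20.09375, 5.10417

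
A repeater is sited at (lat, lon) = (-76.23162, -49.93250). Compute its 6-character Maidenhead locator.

Offset from 180°W / 90°S: lon 130.0675°, lat 13.7684°.
Field: 130.0675/20 → 6 → G, 13.7684/10 → 1 → B; chars GB.
Square: 10.0675/2 → 5, 3.7684/1 → 3; chars 53.
Subsquare: 0.0675/0.0833333 → 0 → a, 0.7684/0.0416667 → 18 → s; chars as.

GB53as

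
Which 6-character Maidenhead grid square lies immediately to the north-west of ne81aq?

NE71xr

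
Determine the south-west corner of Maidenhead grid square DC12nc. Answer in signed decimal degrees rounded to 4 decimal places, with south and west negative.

-67.9167, -116.9167

Field D=3, C=2: +3·20° lon, +2·10° lat → SW at lon -120°, lat -70°.
Square 1, 2: +1·2° lon, +2·1° lat → SW at lon -118°, lat -68°.
Subsquare n=13, c=2: +13·0.0833333° lon, +2·0.0416667° lat → SW at lon -116.917°, lat -67.9167°.
latitude -67.9167, longitude -116.9167.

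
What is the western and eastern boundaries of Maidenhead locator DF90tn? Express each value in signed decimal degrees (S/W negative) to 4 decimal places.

-100.4167, -100.3333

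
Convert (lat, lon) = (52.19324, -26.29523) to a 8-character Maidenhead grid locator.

HO62ue46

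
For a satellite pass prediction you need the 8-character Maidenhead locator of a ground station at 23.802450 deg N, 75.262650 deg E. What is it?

ML73pt12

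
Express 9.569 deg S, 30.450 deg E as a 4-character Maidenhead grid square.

Add 180° to longitude and 90° to latitude: 210.45, 80.43.
Field: lon ⌊210.45/20⌋ = 10 → K; lat ⌊80.43/10⌋ = 8 → I.
Square: lon ⌊10.45/2⌋ = 5; lat ⌊0.43/1⌋ = 0.

KI50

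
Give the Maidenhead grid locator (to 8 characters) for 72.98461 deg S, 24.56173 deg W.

Shift to the Maidenhead origin (180°W, 90°S): lon 155.43827, lat 17.01539.
Field: lon ⌊155.43827/20⌋ = 7 → H; lat ⌊17.01539/10⌋ = 1 → B.
Square: lon ⌊15.43827/2⌋ = 7; lat ⌊7.01539/1⌋ = 7.
Subsquare: lon ⌊1.43827/0.0833333⌋ = 17 → r; lat ⌊0.01539/0.0416667⌋ = 0 → a.
Extended square: lon ⌊0.02160/0.00833333⌋ = 2; lat ⌊0.01539/0.00416667⌋ = 3.

HB77ra23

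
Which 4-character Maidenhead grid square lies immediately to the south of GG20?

GF29

Latitude square 0; −1 → -1, wraps to 9, carry into field.
Latitude field G = 6; −1 → 5 = F.
The longitude characters are unchanged.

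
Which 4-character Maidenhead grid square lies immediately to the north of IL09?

Latitude square 9; +1 → 10, wraps to 0, carry into field.
Latitude field L = 11; +1 → 12 = M.
The longitude characters are unchanged.

IM00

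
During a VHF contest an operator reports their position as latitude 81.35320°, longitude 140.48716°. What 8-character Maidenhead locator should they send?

QR01fi84

Add 180° to longitude and 90° to latitude: 320.48716, 171.35320.
Field (20°×10°, letters A–R): 320.48716/20 → 16 → Q, 171.35320/10 → 17 → R; chars QR.
Square (2°×1°, digits 0–9): 0.48716/2 → 0, 1.35320/1 → 1; chars 01.
Subsquare (5′×2.5′, letters a–x): 0.48716/0.0833333 → 5 → f, 0.35320/0.0416667 → 8 → i; chars fi.
Extended square (30″×15″, digits 0–9): 0.07049/0.00833333 → 8, 0.01987/0.00416667 → 4; chars 84.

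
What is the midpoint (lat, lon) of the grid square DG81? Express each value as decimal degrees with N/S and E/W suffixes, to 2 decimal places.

28.50° S, 103.00° W

Field D=3, G=6: +3·20° lon, +6·10° lat → SW at lon -120°, lat -30°.
Square 8, 1: +8·2° lon, +1·1° lat → SW at lon -104°, lat -29°.
Cell spans 2° lon × 1° lat. Centre is SW corner plus half of each.
latitude 28.50° S, longitude 103.00° W.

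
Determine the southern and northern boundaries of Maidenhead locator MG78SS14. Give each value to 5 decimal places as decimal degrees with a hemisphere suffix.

Field M=12, G=6: +12·20° lon, +6·10° lat → SW at lon 60°, lat -30°.
Square 7, 8: +7·2° lon, +8·1° lat → SW at lon 74°, lat -22°.
Subsquare s=18, s=18: +18·0.0833333° lon, +18·0.0416667° lat → SW at lon 75.5°, lat -21.25°.
Extended square 1, 4: +1·0.00833333° lon, +4·0.00416667° lat → SW at lon 75.5083°, lat -21.2333°.
Cell spans 0.00833333° lon × 0.00416667° lat.
south 21.23333° S, north 21.22917° S.

21.23333° S, 21.22917° S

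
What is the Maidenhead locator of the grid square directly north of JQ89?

JR80

Latitude square 9; +1 → 10, wraps to 0, carry into field.
Latitude field Q = 16; +1 → 17 = R.
The longitude characters are unchanged.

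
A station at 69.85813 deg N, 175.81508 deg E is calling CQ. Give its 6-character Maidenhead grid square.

RP79vu

Shift to the Maidenhead origin (180°W, 90°S): lon 355.8151, lat 159.8581.
Field: lon ⌊355.8151/20⌋ = 17 → R; lat ⌊159.8581/10⌋ = 15 → P.
Square: lon ⌊15.8151/2⌋ = 7; lat ⌊9.8581/1⌋ = 9.
Subsquare: lon ⌊1.8151/0.0833333⌋ = 21 → v; lat ⌊0.8581/0.0416667⌋ = 20 → u.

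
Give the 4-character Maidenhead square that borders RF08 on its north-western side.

QF99

Longitude square 0; −1 → -1, wraps to 9, carry into field.
Longitude field R = 17; −1 → 16 = Q.
Latitude square 8; +1 → 9.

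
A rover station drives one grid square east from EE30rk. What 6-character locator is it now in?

Longitude subsquare r = 17; +1 → 18 = s.
The latitude characters are unchanged.

EE30sk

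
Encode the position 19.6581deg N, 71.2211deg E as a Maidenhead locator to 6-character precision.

MK59op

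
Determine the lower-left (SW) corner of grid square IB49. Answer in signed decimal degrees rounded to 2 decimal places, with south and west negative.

-71.00, -12.00

Field I=8, B=1: +8·20° lon, +1·10° lat → SW at lon -20°, lat -80°.
Square 4, 9: +4·2° lon, +9·1° lat → SW at lon -12°, lat -71°.
latitude -71.00, longitude -12.00.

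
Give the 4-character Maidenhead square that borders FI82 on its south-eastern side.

Longitude square 8; +1 → 9.
Latitude square 2; −1 → 1.

FI91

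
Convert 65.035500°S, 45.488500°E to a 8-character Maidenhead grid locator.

LC24rx81

Shift to the Maidenhead origin (180°W, 90°S): lon 225.48850, lat 24.96450.
Field: 225.48850/20 → 11 → L, 24.96450/10 → 2 → C; chars LC.
Square: 5.48850/2 → 2, 4.96450/1 → 4; chars 24.
Subsquare: 1.48850/0.0833333 → 17 → r, 0.96450/0.0416667 → 23 → x; chars rx.
Extended square: 0.07183/0.00833333 → 8, 0.00617/0.00416667 → 1; chars 81.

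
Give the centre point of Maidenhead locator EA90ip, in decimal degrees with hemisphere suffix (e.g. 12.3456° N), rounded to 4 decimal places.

89.3542° S, 81.2917° W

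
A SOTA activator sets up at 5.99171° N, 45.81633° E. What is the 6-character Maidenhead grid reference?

Offset from 180°W / 90°S: lon 225.8163°, lat 95.9917°.
Field: 225.8163/20 → 11 → L, 95.9917/10 → 9 → J; chars LJ.
Square: 5.8163/2 → 2, 5.9917/1 → 5; chars 25.
Subsquare: 1.8163/0.0833333 → 21 → v, 0.9917/0.0416667 → 23 → x; chars vx.

LJ25vx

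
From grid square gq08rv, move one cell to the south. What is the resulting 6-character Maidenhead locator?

GQ08ru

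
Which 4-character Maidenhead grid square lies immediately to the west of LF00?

Longitude square 0; −1 → -1, wraps to 9, carry into field.
Longitude field L = 11; −1 → 10 = K.
The latitude characters are unchanged.

KF90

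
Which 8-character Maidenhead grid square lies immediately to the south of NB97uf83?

Latitude extended square 3; −1 → 2.
The longitude characters are unchanged.

NB97uf82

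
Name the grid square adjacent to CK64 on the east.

CK74

Longitude square 6; +1 → 7.
The latitude characters are unchanged.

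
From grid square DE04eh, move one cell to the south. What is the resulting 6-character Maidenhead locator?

DE04eg

Latitude subsquare h = 7; −1 → 6 = g.
The longitude characters are unchanged.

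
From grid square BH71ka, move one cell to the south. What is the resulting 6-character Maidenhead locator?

Latitude subsquare a = 0; −1 → -1, wraps to 23 = x, carry into square.
Latitude square 1; −1 → 0.
The longitude characters are unchanged.

BH70kx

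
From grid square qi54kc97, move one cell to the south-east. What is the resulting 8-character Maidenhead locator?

QI54lc06

Longitude extended square 9; +1 → 10, wraps to 0, carry into subsquare.
Longitude subsquare k = 10; +1 → 11 = l.
Latitude extended square 7; −1 → 6.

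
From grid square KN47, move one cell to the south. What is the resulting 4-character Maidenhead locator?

KN46

Latitude square 7; −1 → 6.
The longitude characters are unchanged.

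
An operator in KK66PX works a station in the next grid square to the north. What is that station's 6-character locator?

Latitude subsquare x = 23; +1 → 24, wraps to 0 = a, carry into square.
Latitude square 6; +1 → 7.
The longitude characters are unchanged.

KK67pa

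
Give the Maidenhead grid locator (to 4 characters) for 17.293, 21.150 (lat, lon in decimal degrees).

Shift to the Maidenhead origin (180°W, 90°S): lon 201.15, lat 107.29.
Field: 201.15/20 → 10 → K, 107.29/10 → 10 → K; chars KK.
Square: 1.15/2 → 0, 7.29/1 → 7; chars 07.

KK07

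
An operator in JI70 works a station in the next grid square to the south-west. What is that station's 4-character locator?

Longitude square 7; −1 → 6.
Latitude square 0; −1 → -1, wraps to 9, carry into field.
Latitude field I = 8; −1 → 7 = H.

JH69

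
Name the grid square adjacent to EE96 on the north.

Latitude square 6; +1 → 7.
The longitude characters are unchanged.

EE97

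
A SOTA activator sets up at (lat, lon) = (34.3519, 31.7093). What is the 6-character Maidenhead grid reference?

Shift to the Maidenhead origin (180°W, 90°S): lon 211.7093, lat 124.3519.
Field: 211.7093/20 → 10 → K, 124.3519/10 → 12 → M; chars KM.
Square: 11.7093/2 → 5, 4.3519/1 → 4; chars 54.
Subsquare: 1.7093/0.0833333 → 20 → u, 0.3519/0.0416667 → 8 → i; chars ui.

KM54ui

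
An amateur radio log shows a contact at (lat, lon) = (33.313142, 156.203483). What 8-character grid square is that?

QM83ch45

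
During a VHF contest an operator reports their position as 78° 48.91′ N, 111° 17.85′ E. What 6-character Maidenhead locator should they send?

Offset from 180°W / 90°S: lon 291.2975°, lat 168.8152°.
Field: 291.2975/20 → 14 → O, 168.8152/10 → 16 → Q; chars OQ.
Square: 11.2975/2 → 5, 8.8152/1 → 8; chars 58.
Subsquare: 1.2975/0.0833333 → 15 → p, 0.8152/0.0416667 → 19 → t; chars pt.

OQ58pt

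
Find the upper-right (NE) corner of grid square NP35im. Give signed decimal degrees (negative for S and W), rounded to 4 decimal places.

Field N=13, P=15: +13·20° lon, +15·10° lat → SW at lon 80°, lat 60°.
Square 3, 5: +3·2° lon, +5·1° lat → SW at lon 86°, lat 65°.
Subsquare i=8, m=12: +8·0.0833333° lon, +12·0.0416667° lat → SW at lon 86.6667°, lat 65.5°.
Cell spans 0.0833333° lon × 0.0416667° lat. NE corner is SW corner plus one full cell.
latitude 65.5417, longitude 86.7500.

65.5417, 86.7500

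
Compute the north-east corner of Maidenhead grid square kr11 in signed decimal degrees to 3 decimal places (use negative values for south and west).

82.000, 24.000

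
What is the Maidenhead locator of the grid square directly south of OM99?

Latitude square 9; −1 → 8.
The longitude characters are unchanged.

OM98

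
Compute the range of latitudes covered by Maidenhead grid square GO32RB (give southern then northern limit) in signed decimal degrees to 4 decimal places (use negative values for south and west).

Field G=6, O=14: +6·20° lon, +14·10° lat → SW at lon -60°, lat 50°.
Square 3, 2: +3·2° lon, +2·1° lat → SW at lon -54°, lat 52°.
Subsquare r=17, b=1: +17·0.0833333° lon, +1·0.0416667° lat → SW at lon -52.5833°, lat 52.0417°.
Cell spans 0.0833333° lon × 0.0416667° lat.
south 52.0417, north 52.0833.

52.0417, 52.0833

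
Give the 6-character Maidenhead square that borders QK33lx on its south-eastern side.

QK33mw

Longitude subsquare l = 11; +1 → 12 = m.
Latitude subsquare x = 23; −1 → 22 = w.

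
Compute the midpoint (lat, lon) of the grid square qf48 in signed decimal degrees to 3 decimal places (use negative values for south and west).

-31.500, 149.000

Field Q=16, F=5: +16·20° lon, +5·10° lat → SW at lon 140°, lat -40°.
Square 4, 8: +4·2° lon, +8·1° lat → SW at lon 148°, lat -32°.
Cell spans 2° lon × 1° lat. Centre is SW corner plus half of each.
latitude -31.500, longitude 149.000.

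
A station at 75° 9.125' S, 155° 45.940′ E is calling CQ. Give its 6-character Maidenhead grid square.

Add 180° to longitude and 90° to latitude: 335.7657, 14.8479.
Field (20°×10°, letters A–R): lon ⌊335.7657/20⌋ = 16 → Q; lat ⌊14.8479/10⌋ = 1 → B.
Square (2°×1°, digits 0–9): lon ⌊15.7657/2⌋ = 7; lat ⌊4.8479/1⌋ = 4.
Subsquare (5′×2.5′, letters a–x): lon ⌊1.7657/0.0833333⌋ = 21 → v; lat ⌊0.8479/0.0416667⌋ = 20 → u.

QB74vu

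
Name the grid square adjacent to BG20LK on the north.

BG20ll

Latitude subsquare k = 10; +1 → 11 = l.
The longitude characters are unchanged.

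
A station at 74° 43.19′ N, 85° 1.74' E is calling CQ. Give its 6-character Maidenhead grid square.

NQ24mr

Offset from 180°W / 90°S: lon 265.0290°, lat 164.7198°.
Field (20°×10°, letters A–R): lon ⌊265.0290/20⌋ = 13 → N; lat ⌊164.7198/10⌋ = 16 → Q.
Square (2°×1°, digits 0–9): lon ⌊5.0290/2⌋ = 2; lat ⌊4.7198/1⌋ = 4.
Subsquare (5′×2.5′, letters a–x): lon ⌊1.0290/0.0833333⌋ = 12 → m; lat ⌊0.7198/0.0416667⌋ = 17 → r.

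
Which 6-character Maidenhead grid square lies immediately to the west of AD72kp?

AD72jp

Longitude subsquare k = 10; −1 → 9 = j.
The latitude characters are unchanged.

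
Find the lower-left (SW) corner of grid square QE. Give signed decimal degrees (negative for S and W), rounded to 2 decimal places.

Field Q=16, E=4: +16·20° lon, +4·10° lat → SW at lon 140°, lat -50°.
latitude -50.00, longitude 140.00.

-50.00, 140.00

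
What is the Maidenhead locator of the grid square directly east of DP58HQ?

Longitude subsquare h = 7; +1 → 8 = i.
The latitude characters are unchanged.

DP58iq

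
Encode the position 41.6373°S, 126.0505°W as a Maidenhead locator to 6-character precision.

Shift to the Maidenhead origin (180°W, 90°S): lon 53.9495, lat 48.3627.
Field: lon ⌊53.9495/20⌋ = 2 → C; lat ⌊48.3627/10⌋ = 4 → E.
Square: lon ⌊13.9495/2⌋ = 6; lat ⌊8.3627/1⌋ = 8.
Subsquare: lon ⌊1.9495/0.0833333⌋ = 23 → x; lat ⌊0.3627/0.0416667⌋ = 8 → i.

CE68xi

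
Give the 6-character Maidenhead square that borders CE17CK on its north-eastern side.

Longitude subsquare c = 2; +1 → 3 = d.
Latitude subsquare k = 10; +1 → 11 = l.

CE17dl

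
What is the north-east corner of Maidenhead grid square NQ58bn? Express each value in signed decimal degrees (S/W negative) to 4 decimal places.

78.5833, 90.1667

Field N=13, Q=16: +13·20° lon, +16·10° lat → SW at lon 80°, lat 70°.
Square 5, 8: +5·2° lon, +8·1° lat → SW at lon 90°, lat 78°.
Subsquare b=1, n=13: +1·0.0833333° lon, +13·0.0416667° lat → SW at lon 90.0833°, lat 78.5417°.
Cell spans 0.0833333° lon × 0.0416667° lat. NE corner is SW corner plus one full cell.
latitude 78.5833, longitude 90.1667.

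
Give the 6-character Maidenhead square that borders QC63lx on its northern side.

QC64la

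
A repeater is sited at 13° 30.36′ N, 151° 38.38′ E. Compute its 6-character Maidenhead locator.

QK53tm

Shift to the Maidenhead origin (180°W, 90°S): lon 331.6397, lat 103.5060.
Field: lon ⌊331.6397/20⌋ = 16 → Q; lat ⌊103.5060/10⌋ = 10 → K.
Square: lon ⌊11.6397/2⌋ = 5; lat ⌊3.5060/1⌋ = 3.
Subsquare: lon ⌊1.6397/0.0833333⌋ = 19 → t; lat ⌊0.5060/0.0416667⌋ = 12 → m.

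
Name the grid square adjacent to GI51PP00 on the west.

GI51op90

Longitude extended square 0; −1 → -1, wraps to 9, carry into subsquare.
Longitude subsquare p = 15; −1 → 14 = o.
The latitude characters are unchanged.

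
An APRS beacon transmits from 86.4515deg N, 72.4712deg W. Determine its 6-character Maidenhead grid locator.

Offset from 180°W / 90°S: lon 107.5288°, lat 176.4515°.
Field: lon ⌊107.5288/20⌋ = 5 → F; lat ⌊176.4515/10⌋ = 17 → R.
Square: lon ⌊7.5288/2⌋ = 3; lat ⌊6.4515/1⌋ = 6.
Subsquare: lon ⌊1.5288/0.0833333⌋ = 18 → s; lat ⌊0.4515/0.0416667⌋ = 10 → k.

FR36sk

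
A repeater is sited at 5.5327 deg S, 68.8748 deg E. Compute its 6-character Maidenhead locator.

MI44kl

Add 180° to longitude and 90° to latitude: 248.8748, 84.4673.
Field: 248.8748/20 → 12 → M, 84.4673/10 → 8 → I; chars MI.
Square: 8.8748/2 → 4, 4.4673/1 → 4; chars 44.
Subsquare: 0.8748/0.0833333 → 10 → k, 0.4673/0.0416667 → 11 → l; chars kl.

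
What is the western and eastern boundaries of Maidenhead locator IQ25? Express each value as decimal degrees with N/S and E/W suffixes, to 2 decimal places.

Field I=8, Q=16: +8·20° lon, +16·10° lat → SW at lon -20°, lat 70°.
Square 2, 5: +2·2° lon, +5·1° lat → SW at lon -16°, lat 75°.
Cell spans 2° lon × 1° lat.
west 16.00° W, east 14.00° W.

16.00° W, 14.00° W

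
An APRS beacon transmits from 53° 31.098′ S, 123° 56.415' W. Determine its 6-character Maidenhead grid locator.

CD86al

Shift to the Maidenhead origin (180°W, 90°S): lon 56.0597, lat 36.4817.
Field: 56.0597/20 → 2 → C, 36.4817/10 → 3 → D; chars CD.
Square: 16.0597/2 → 8, 6.4817/1 → 6; chars 86.
Subsquare: 0.0597/0.0833333 → 0 → a, 0.4817/0.0416667 → 11 → l; chars al.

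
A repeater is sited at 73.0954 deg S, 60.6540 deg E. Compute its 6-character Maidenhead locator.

MB06hv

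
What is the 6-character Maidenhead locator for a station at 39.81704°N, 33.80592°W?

HM39ct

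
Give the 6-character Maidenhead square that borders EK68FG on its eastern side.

Longitude subsquare f = 5; +1 → 6 = g.
The latitude characters are unchanged.

EK68gg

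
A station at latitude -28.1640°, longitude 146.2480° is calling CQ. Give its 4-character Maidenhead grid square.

Add 180° to longitude and 90° to latitude: 326.25, 61.84.
Field (20°×10°, letters A–R): lon ⌊326.25/20⌋ = 16 → Q; lat ⌊61.84/10⌋ = 6 → G.
Square (2°×1°, digits 0–9): lon ⌊6.25/2⌋ = 3; lat ⌊1.84/1⌋ = 1.

QG31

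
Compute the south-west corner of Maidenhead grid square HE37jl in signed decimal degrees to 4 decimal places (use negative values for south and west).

Field H=7, E=4: +7·20° lon, +4·10° lat → SW at lon -40°, lat -50°.
Square 3, 7: +3·2° lon, +7·1° lat → SW at lon -34°, lat -43°.
Subsquare j=9, l=11: +9·0.0833333° lon, +11·0.0416667° lat → SW at lon -33.25°, lat -42.5417°.
latitude -42.5417, longitude -33.2500.

-42.5417, -33.2500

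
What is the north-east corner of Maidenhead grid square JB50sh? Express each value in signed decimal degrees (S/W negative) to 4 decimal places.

Field J=9, B=1: +9·20° lon, +1·10° lat → SW at lon 0°, lat -80°.
Square 5, 0: +5·2° lon, +0·1° lat → SW at lon 10°, lat -80°.
Subsquare s=18, h=7: +18·0.0833333° lon, +7·0.0416667° lat → SW at lon 11.5°, lat -79.7083°.
Cell spans 0.0833333° lon × 0.0416667° lat. NE corner is SW corner plus one full cell.
latitude -79.6667, longitude 11.5833.

-79.6667, 11.5833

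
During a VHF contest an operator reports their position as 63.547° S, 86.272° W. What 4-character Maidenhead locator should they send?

Offset from 180°W / 90°S: lon 93.73°, lat 26.45°.
Field: 93.73/20 → 4 → E, 26.45/10 → 2 → C; chars EC.
Square: 13.73/2 → 6, 6.45/1 → 6; chars 66.

EC66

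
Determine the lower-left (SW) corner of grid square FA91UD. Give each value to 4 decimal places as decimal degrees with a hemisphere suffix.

Field F=5, A=0: +5·20° lon, +0·10° lat → SW at lon -80°, lat -90°.
Square 9, 1: +9·2° lon, +1·1° lat → SW at lon -62°, lat -89°.
Subsquare u=20, d=3: +20·0.0833333° lon, +3·0.0416667° lat → SW at lon -60.3333°, lat -88.875°.
latitude 88.8750° S, longitude 60.3333° W.

88.8750° S, 60.3333° W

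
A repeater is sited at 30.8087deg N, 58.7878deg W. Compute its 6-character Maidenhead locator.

Offset from 180°W / 90°S: lon 121.2122°, lat 120.8087°.
Field: 121.2122/20 → 6 → G, 120.8087/10 → 12 → M; chars GM.
Square: 1.2122/2 → 0, 0.8087/1 → 0; chars 00.
Subsquare: 1.2122/0.0833333 → 14 → o, 0.8087/0.0416667 → 19 → t; chars ot.

GM00ot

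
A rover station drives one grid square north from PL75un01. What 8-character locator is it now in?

PL75un02

Latitude extended square 1; +1 → 2.
The longitude characters are unchanged.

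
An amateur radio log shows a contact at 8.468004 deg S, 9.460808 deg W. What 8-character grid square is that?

II51gm47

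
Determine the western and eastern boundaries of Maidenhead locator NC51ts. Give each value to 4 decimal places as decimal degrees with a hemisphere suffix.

91.5833° E, 91.6667° E

Field N=13, C=2: +13·20° lon, +2·10° lat → SW at lon 80°, lat -70°.
Square 5, 1: +5·2° lon, +1·1° lat → SW at lon 90°, lat -69°.
Subsquare t=19, s=18: +19·0.0833333° lon, +18·0.0416667° lat → SW at lon 91.5833°, lat -68.25°.
Cell spans 0.0833333° lon × 0.0416667° lat.
west 91.5833° E, east 91.6667° E.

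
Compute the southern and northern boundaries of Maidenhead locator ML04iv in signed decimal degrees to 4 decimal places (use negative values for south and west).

24.8750, 24.9167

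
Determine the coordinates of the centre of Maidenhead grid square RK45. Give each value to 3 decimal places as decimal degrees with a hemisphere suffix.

Field R=17, K=10: +17·20° lon, +10·10° lat → SW at lon 160°, lat 10°.
Square 4, 5: +4·2° lon, +5·1° lat → SW at lon 168°, lat 15°.
Cell spans 2° lon × 1° lat. Centre is SW corner plus half of each.
latitude 15.500° N, longitude 169.000° E.

15.500° N, 169.000° E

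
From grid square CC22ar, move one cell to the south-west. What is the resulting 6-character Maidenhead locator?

CC12xq

Longitude subsquare a = 0; −1 → -1, wraps to 23 = x, carry into square.
Longitude square 2; −1 → 1.
Latitude subsquare r = 17; −1 → 16 = q.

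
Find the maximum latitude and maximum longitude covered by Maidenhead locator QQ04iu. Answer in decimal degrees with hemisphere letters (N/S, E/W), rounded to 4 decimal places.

74.8750° N, 140.7500° E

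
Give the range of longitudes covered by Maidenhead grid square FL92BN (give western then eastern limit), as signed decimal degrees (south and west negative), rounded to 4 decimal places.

-61.9167, -61.8333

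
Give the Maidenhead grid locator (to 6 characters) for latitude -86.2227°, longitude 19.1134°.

Add 180° to longitude and 90° to latitude: 199.1134, 3.7773.
Field: 199.1134/20 → 9 → J, 3.7773/10 → 0 → A; chars JA.
Square: 19.1134/2 → 9, 3.7773/1 → 3; chars 93.
Subsquare: 1.1134/0.0833333 → 13 → n, 0.7773/0.0416667 → 18 → s; chars ns.

JA93ns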